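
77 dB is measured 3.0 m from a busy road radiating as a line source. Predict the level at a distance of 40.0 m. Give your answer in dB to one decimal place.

For a line source, L₂ = L₁ − 10·log₁₀(r₂/r₁).
L₂ = 77 − 10·log₁₀(40.0/3.0) = 77 − 11.249 = 65.75 dB.

65.8 dB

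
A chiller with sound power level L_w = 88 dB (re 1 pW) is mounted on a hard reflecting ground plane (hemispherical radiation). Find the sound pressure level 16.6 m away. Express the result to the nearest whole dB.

56 dB

The power spreads over a hemisphere of area 2π·r², so L_p = L_w − 10·log₁₀(2π·r²).
2π·r² = 1731 m², 10·log₁₀ of that is 32.384 dB.
L_p = 88 − 32.384 = 55.62 dB.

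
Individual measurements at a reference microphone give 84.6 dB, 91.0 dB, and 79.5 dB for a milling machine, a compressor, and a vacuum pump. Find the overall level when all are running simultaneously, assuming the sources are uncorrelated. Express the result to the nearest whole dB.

Incoherent sources combine by intensity addition: L_total = 10·log₁₀(Σ 10^(L_i/10)).
Σ 10^(L/10) = 10^(84.6/10) + 10^(91.0/10) + 10^(79.5/10) = 1.636e+09.
L_total = 10·log₁₀(1.636e+09) = 92.14 dB.

92 dB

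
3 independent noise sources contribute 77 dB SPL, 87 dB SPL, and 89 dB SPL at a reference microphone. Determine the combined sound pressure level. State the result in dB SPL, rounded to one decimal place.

91.3 dB SPL

Incoherent sources combine by intensity addition: L_total = 10·log₁₀(Σ 10^(L_i/10)).
Σ 10^(L/10) = 10^(77/10) + 10^(87/10) + 10^(89/10) = 1.346e+09.
L_total = 10·log₁₀(1.346e+09) = 91.29 dB SPL.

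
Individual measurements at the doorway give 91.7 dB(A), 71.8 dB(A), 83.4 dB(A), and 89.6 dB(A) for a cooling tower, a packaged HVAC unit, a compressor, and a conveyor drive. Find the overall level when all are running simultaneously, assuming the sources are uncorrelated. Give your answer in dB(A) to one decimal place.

94.2 dB(A)

For uncorrelated sources the intensities add, so convert each level to linear form, sum, and take 10·log₁₀ of the total.
Σ 10^(L/10) = 10^(91.7/10) + 10^(71.8/10) + 10^(83.4/10) + 10^(89.6/10) = 2.625e+09.
L_total = 10·log₁₀(2.625e+09) = 94.19 dB(A).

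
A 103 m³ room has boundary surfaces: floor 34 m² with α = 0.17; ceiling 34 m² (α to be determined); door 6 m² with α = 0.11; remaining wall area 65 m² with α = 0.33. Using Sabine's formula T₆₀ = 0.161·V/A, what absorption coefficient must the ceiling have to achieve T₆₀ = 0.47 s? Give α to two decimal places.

0.22

A = 0.161·V/T₆₀ = 0.161·103/0.47 = 35.28 m² sabins.
Absorption from the other surfaces = 34·0.17 + 6·0.11 + 65·0.33 = 27.89 m², so the ceiling must supply 7.39 m² over 34 m².
α = 7.39/34 = 0.217.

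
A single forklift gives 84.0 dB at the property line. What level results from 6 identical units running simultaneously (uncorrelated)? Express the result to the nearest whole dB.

92 dB

N identical incoherent sources raise the level by 10·log₁₀ N.
L_total = 84.0 + 10·log₁₀(6) = 84.0 + 7.782 = 91.78 dB.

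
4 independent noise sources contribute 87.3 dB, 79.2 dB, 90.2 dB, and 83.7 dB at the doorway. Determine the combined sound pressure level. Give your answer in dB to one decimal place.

92.8 dB

Incoherent sources combine by intensity addition: L_total = 10·log₁₀(Σ 10^(L_i/10)).
Σ 10^(L/10) = 10^(87.3/10) + 10^(79.2/10) + 10^(90.2/10) + 10^(83.7/10) = 1.902e+09.
L_total = 10·log₁₀(1.902e+09) = 92.79 dB.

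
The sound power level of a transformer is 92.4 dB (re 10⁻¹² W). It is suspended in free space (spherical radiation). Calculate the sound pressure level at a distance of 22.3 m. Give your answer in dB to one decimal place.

The power spreads over a sphere of area 4π·r², so L_p = L_w − 10·log₁₀(4π·r²).
4π·r² = 6249 m², 10·log₁₀ of that is 37.958 dB.
L_p = 92.4 − 37.958 = 54.44 dB.

54.4 dB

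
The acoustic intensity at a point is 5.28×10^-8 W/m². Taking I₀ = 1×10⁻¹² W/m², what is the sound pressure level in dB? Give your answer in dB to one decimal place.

I/I₀ = 5.28×10^-8/10⁻¹² = 5.28×10^4, and L = 10·log₁₀(I/I₀).
L = 10·(0.7226 + 4) = 47.23 dB.

47.2 dB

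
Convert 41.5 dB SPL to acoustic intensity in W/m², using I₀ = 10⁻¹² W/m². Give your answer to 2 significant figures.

I = I₀·10^(L/10) = 10⁻¹² × 10^(41.5/10) = 10^(-7.850).

1.4e-08 W/m²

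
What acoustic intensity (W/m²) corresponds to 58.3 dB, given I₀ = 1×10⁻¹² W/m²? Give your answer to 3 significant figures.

6.76e-07 W/m²

I/I₀ = 10^(58.3/10) = 6.761e+05, so I = 6.761e+05 × 10⁻¹² W/m².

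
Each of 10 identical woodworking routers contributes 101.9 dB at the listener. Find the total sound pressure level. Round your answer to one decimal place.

N identical incoherent sources raise the level by 10·log₁₀ N.
L_total = 101.9 + 10·log₁₀(10) = 101.9 + 10.000 = 111.90 dB.

111.9 dB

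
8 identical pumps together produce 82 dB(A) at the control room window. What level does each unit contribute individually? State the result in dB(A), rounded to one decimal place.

Dividing the total intensity by 8 lowers the level by 10·log₁₀ 8 = 9.031 dB: L₁ = 82 − 9.031.

73.0 dB(A)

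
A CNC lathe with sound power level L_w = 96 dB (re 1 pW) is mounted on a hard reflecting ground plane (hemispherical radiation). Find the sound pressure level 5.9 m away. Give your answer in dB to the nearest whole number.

L_p = L_w − 10·log₁₀(2π·r²) with r = 5.9 m.
2π·r² = 218.7 m², 10·log₁₀ of that is 23.399 dB.
L_p = 96 − 23.399 = 72.60 dB.

73 dB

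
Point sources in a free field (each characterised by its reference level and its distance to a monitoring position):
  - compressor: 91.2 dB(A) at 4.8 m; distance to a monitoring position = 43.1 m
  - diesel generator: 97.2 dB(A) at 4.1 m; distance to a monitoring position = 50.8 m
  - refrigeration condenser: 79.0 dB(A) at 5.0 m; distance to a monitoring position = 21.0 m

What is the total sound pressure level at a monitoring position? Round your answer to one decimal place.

77.4 dB(A)

First find each source's level at the receiver (point-source: −20·log₁₀(r/r_ref)), then combine on an intensity basis.
compressor: 91.2 − 20·log₁₀(43.1/4.8) = 91.2 − 19.06 = 72.14 dB(A).
diesel generator: 97.2 − 20·log₁₀(50.8/4.1) = 97.2 − 21.86 = 75.34 dB(A).
refrigeration condenser: 79.0 − 20·log₁₀(21.0/5.0) = 79.0 − 12.46 = 66.54 dB(A).
Σ 10^(L/10) = 5.504e+07 → L_total = 10·log₁₀(5.504e+07) = 77.41 dB(A).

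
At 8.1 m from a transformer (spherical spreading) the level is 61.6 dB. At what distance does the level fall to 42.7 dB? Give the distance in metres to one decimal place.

For a point source L₁ − L₂ = 20·log₁₀(r₂/r₁), so r₂ = r₁·10^((L₁−L₂)/20).
r₂ = 8.1·10^((61.6−42.7)/20) = 8.1·10^(18.9/20) = 71.36 m.

71.4 m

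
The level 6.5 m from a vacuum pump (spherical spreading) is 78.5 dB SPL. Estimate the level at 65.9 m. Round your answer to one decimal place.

For a point source, L₂ = L₁ − 20·log₁₀(r₂/r₁).
L₂ = 78.5 − 20·log₁₀(65.9/6.5) = 78.5 − 20.119 = 58.38 dB SPL.

58.4 dB SPL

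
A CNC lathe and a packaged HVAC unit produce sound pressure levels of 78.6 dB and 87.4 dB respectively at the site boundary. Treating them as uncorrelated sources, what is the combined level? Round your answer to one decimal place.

For uncorrelated sources the intensities add, so convert each level to linear form, sum, and take 10·log₁₀ of the total.
Σ 10^(L/10) = 10^(78.6/10) + 10^(87.4/10) = 6.220e+08.
L_total = 10·log₁₀(6.220e+08) = 87.94 dB.

87.9 dB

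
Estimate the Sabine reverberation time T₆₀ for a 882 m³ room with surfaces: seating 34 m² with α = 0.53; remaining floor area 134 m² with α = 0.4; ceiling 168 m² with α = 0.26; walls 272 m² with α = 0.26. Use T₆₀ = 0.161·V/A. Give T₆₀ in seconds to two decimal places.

0.76 s

A = Σ Sᵢαᵢ = 34·0.53 + 134·0.4 + 168·0.26 + 272·0.26 = 186.02 m².
T₆₀ = 0.161·V/A = 0.161·882/186.02 = 0.763 s.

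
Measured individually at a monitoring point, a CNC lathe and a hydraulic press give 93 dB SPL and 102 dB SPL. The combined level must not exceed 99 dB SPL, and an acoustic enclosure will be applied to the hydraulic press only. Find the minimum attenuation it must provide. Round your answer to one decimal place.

Everything except the hydraulic press sums to 10^(93/10) = 1.995e+09 in linear terms, 93.00 dB SPL.
To meet 99 dB SPL overall, the treated hydraulic press may contribute at most 10^(99/10) − 1.995e+09 = 5.948e+09, i.e. 97.74 dB SPL.
So the hydraulic press must be reduced from 102 to 97.74 dB SPL: IL = 4.26 dB.

4.3 dB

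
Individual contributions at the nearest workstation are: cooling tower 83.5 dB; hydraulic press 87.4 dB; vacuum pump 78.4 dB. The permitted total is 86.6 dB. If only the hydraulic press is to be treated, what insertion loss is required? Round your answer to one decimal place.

5.3 dB

Fixed contribution from the other sources: Σ 10^(L/10) = 10^(83.5/10) + 10^(78.4/10) = 2.931e+08 (84.67 dB).
To meet 86.6 dB overall, the treated hydraulic press may contribute at most 10^(86.6/10) − 2.931e+08 = 1.640e+08, i.e. 82.15 dB.
Required insertion loss = 87.4 − 82.15 = 5.25 dB.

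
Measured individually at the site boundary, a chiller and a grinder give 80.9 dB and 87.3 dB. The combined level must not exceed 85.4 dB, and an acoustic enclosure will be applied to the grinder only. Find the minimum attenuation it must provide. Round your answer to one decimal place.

The untreated sources together contribute 10^(80.9/10) = 1.230e+08, i.e. 80.90 dB.
To meet 85.4 dB overall, the treated grinder may contribute at most 10^(85.4/10) − 1.230e+08 = 2.237e+08, i.e. 83.50 dB.
So the grinder must be reduced from 87.3 to 83.50 dB: IL = 3.80 dB.

3.8 dB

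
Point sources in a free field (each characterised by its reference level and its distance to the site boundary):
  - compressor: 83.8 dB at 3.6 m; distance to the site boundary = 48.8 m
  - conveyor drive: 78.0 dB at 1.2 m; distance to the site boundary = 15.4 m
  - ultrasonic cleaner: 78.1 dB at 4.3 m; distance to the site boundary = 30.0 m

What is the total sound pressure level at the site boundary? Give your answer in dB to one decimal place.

First find each source's level at the receiver (point-source: −20·log₁₀(r/r_ref)), then combine on an intensity basis.
compressor: 83.8 − 20·log₁₀(48.8/3.6) = 83.8 − 22.64 = 61.16 dB.
conveyor drive: 78.0 − 20·log₁₀(15.4/1.2) = 78.0 − 22.17 = 55.83 dB.
ultrasonic cleaner: 78.1 − 20·log₁₀(30.0/4.3) = 78.1 − 16.87 = 61.23 dB.
Σ 10^(L/10) = 3.015e+06 → L_total = 10·log₁₀(3.015e+06) = 64.79 dB.

64.8 dB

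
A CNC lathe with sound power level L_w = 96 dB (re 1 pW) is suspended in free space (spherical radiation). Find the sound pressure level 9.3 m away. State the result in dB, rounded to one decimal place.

65.6 dB

The power spreads over a sphere of area 4π·r², so L_p = L_w − 10·log₁₀(4π·r²).
4π·r² = 1087 m², 10·log₁₀ of that is 30.362 dB.
L_p = 96 − 30.362 = 65.64 dB.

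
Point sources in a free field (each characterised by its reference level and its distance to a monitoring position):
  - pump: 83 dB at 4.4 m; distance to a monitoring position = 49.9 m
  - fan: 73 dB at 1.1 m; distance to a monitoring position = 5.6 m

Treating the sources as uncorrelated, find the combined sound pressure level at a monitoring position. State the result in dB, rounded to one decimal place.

Propagate each source to the receiver with L = L_ref − 20·log₁₀(r/r_ref), then add intensities.
pump: 83 − 20·log₁₀(49.9/4.4) = 83 − 21.09 = 61.91 dB.
fan: 73 − 20·log₁₀(5.6/1.1) = 73 − 14.14 = 58.86 dB.
Σ 10^(L/10) = 2.321e+06 → L_total = 10·log₁₀(2.321e+06) = 63.66 dB.

63.7 dB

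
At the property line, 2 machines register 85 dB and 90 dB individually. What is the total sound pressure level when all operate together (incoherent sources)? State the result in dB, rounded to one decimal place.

91.2 dB

Incoherent sources combine by intensity addition: L_total = 10·log₁₀(Σ 10^(L_i/10)).
Σ 10^(L/10) = 10^(85/10) + 10^(90/10) = 1.316e+09.
L_total = 10·log₁₀(1.316e+09) = 91.19 dB.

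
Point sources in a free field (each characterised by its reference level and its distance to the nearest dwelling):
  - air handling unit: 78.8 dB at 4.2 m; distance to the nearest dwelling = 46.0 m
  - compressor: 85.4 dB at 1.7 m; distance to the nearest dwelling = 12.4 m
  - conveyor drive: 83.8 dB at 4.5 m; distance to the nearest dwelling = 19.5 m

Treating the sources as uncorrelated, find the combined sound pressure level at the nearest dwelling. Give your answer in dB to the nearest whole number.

73 dB

Propagate each source to the receiver with L = L_ref − 20·log₁₀(r/r_ref), then add intensities.
air handling unit: 78.8 − 20·log₁₀(46.0/4.2) = 78.8 − 20.79 = 58.01 dB.
compressor: 85.4 − 20·log₁₀(12.4/1.7) = 85.4 − 17.26 = 68.14 dB.
conveyor drive: 83.8 − 20·log₁₀(19.5/4.5) = 83.8 − 12.74 = 71.06 dB.
Σ 10^(L/10) = 1.992e+07 → L_total = 10·log₁₀(1.992e+07) = 72.99 dB.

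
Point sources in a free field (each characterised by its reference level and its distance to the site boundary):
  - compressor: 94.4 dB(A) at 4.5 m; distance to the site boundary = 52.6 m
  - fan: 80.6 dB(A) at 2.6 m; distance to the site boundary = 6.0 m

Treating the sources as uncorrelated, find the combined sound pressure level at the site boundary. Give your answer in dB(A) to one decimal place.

76.2 dB(A)

First find each source's level at the receiver (point-source: −20·log₁₀(r/r_ref)), then combine on an intensity basis.
compressor: 94.4 − 20·log₁₀(52.6/4.5) = 94.4 − 21.36 = 73.04 dB(A).
fan: 80.6 − 20·log₁₀(6.0/2.6) = 80.6 − 7.26 = 73.34 dB(A).
Σ 10^(L/10) = 4.172e+07 → L_total = 10·log₁₀(4.172e+07) = 76.20 dB(A).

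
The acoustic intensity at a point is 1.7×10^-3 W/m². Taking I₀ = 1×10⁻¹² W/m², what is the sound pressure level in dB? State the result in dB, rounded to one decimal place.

Dividing by I₀ shifts the exponent by 12: I/I₀ = 1.7×10^9.
L = 10·(0.2304 + 9) = 92.30 dB.

92.3 dB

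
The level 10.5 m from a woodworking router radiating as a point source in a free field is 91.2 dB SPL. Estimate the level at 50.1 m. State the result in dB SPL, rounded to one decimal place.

77.6 dB SPL

Spherical spreading from a point source gives a 20·log₁₀(r₂/r₁) drop.
L₂ = 91.2 − 20·log₁₀(50.1/10.5) = 91.2 − 13.573 = 77.63 dB SPL.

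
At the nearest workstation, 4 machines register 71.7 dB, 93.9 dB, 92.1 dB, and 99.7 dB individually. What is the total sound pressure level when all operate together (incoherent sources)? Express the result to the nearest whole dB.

Incoherent sources combine by intensity addition: L_total = 10·log₁₀(Σ 10^(L_i/10)).
Σ 10^(L/10) = 10^(71.7/10) + 10^(93.9/10) + 10^(92.1/10) + 10^(99.7/10) = 1.342e+10.
L_total = 10·log₁₀(1.342e+10) = 101.28 dB.

101 dB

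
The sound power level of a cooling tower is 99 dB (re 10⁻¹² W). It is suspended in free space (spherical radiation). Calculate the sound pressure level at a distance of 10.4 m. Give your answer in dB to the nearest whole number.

L_p = L_w − 10·log₁₀(4π·r²) with r = 10.4 m.
4π·r² = 1359 m², 10·log₁₀ of that is 31.333 dB.
L_p = 99 − 31.333 = 67.67 dB.

68 dB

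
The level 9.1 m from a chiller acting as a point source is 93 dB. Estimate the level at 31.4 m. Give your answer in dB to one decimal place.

For a point source, L₂ = L₁ − 20·log₁₀(r₂/r₁).
L₂ = 93 − 20·log₁₀(31.4/9.1) = 93 − 10.758 = 82.24 dB.

82.2 dB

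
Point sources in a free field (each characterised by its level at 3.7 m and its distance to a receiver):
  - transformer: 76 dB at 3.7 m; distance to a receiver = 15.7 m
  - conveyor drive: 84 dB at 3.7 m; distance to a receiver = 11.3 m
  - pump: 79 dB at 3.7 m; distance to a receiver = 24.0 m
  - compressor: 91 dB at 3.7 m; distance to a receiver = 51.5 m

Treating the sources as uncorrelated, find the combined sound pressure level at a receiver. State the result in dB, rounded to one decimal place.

Apply inverse-square spreading to bring every level to the receiver, then sum 10^(L/10).
transformer: 76 − 20·log₁₀(15.7/3.7) = 76 − 12.55 = 63.45 dB.
conveyor drive: 84 − 20·log₁₀(11.3/3.7) = 84 − 9.70 = 74.30 dB.
pump: 79 − 20·log₁₀(24.0/3.7) = 79 − 16.24 = 62.76 dB.
compressor: 91 − 20·log₁₀(51.5/3.7) = 91 − 22.87 = 68.13 dB.
Σ 10^(L/10) = 3.753e+07 → L_total = 10·log₁₀(3.753e+07) = 75.74 dB.

75.7 dB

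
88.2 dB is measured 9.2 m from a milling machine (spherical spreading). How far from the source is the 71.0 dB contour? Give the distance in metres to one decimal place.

66.6 m

For a point source L₁ − L₂ = 20·log₁₀(r₂/r₁), so r₂ = r₁·10^((L₁−L₂)/20).
r₂ = 9.2·10^((88.2−71.0)/20) = 9.2·10^(17.2/20) = 66.65 m.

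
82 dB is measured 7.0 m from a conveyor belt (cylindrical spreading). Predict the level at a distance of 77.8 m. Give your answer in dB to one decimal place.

71.5 dB

Line-source attenuation: ΔL = 10·log₁₀(r₂/r₁) = 10·log₁₀(77.8/7.0) = 10.459 dB.
L₂ = 82 − 10·log₁₀(77.8/7.0) = 82 − 10.459 = 71.54 dB.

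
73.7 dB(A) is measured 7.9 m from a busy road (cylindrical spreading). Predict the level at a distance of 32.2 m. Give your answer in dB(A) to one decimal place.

Line-source attenuation: ΔL = 10·log₁₀(r₂/r₁) = 10·log₁₀(32.2/7.9) = 6.102 dB.
L₂ = 73.7 − 10·log₁₀(32.2/7.9) = 73.7 − 6.102 = 67.60 dB(A).

67.6 dB(A)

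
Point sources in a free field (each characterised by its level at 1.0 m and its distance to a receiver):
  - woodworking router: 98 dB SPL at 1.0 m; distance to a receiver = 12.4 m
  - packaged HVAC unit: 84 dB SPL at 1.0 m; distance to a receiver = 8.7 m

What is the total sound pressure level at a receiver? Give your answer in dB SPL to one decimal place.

76.5 dB SPL

Propagate each source to the receiver with L = L_ref − 20·log₁₀(r/r_ref), then add intensities.
woodworking router: 98 − 20·log₁₀(12.4/1.0) = 98 − 21.87 = 76.13 dB SPL.
packaged HVAC unit: 84 − 20·log₁₀(8.7/1.0) = 84 − 18.79 = 65.21 dB SPL.
Σ 10^(L/10) = 4.435e+07 → L_total = 10·log₁₀(4.435e+07) = 76.47 dB SPL.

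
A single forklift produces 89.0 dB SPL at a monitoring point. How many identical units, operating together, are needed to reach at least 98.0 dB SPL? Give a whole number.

Need L₁ + 10·log₁₀ N ≥ 98.0, i.e. log₁₀ N ≥ 0.90.
N ≥ 10^(9.0/10) = 7.943, so N = 8.

8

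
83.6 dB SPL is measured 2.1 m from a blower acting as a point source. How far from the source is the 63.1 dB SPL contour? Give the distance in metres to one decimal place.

22.2 m

For a point source L₁ − L₂ = 20·log₁₀(r₂/r₁), so r₂ = r₁·10^((L₁−L₂)/20).
r₂ = 2.1·10^((83.6−63.1)/20) = 2.1·10^(20.5/20) = 22.24 m.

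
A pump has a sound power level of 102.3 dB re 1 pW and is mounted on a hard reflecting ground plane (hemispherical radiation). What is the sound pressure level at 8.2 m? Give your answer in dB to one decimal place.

76.0 dB

The power spreads over a hemisphere of area 2π·r², so L_p = L_w − 10·log₁₀(2π·r²).
2π·r² = 422.5 m², 10·log₁₀ of that is 26.258 dB.
L_p = 102.3 − 26.258 = 76.04 dB.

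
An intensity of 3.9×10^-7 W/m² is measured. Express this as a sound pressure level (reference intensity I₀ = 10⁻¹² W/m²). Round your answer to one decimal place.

55.9 dB

I/I₀ = 3.9×10^-7/10⁻¹² = 3.9×10^5, and L = 10·log₁₀(I/I₀).
L = 10·(0.5911 + 5) = 55.91 dB.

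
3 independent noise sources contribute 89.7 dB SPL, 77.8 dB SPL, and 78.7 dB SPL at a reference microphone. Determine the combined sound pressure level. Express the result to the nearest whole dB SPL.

90 dB SPL

Incoherent sources combine by intensity addition: L_total = 10·log₁₀(Σ 10^(L_i/10)).
Σ 10^(L/10) = 10^(89.7/10) + 10^(77.8/10) + 10^(78.7/10) = 1.068e+09.
L_total = 10·log₁₀(1.068e+09) = 90.28 dB SPL.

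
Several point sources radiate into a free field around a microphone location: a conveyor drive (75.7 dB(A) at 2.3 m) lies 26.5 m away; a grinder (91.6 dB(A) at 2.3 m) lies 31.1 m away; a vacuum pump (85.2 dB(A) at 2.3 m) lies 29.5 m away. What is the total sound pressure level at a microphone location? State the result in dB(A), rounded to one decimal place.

70.1 dB(A)

First find each source's level at the receiver (point-source: −20·log₁₀(r/r_ref)), then combine on an intensity basis.
conveyor drive: 75.7 − 20·log₁₀(26.5/2.3) = 75.7 − 21.23 = 54.47 dB(A).
grinder: 91.6 − 20·log₁₀(31.1/2.3) = 91.6 − 22.62 = 68.98 dB(A).
vacuum pump: 85.2 − 20·log₁₀(29.5/2.3) = 85.2 − 22.16 = 63.04 dB(A).
Σ 10^(L/10) = 1.020e+07 → L_total = 10·log₁₀(1.020e+07) = 70.09 dB(A).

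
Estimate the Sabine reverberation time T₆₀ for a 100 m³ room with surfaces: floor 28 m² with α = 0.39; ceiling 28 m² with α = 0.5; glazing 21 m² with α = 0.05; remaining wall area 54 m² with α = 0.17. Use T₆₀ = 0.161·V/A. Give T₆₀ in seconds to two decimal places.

0.46 s

Total absorption A = 28·0.39 + 28·0.5 + 21·0.05 + 54·0.17 = 35.15 m² sabins.
T₆₀ = 0.161 × 100 / 35.15 = 0.458 s.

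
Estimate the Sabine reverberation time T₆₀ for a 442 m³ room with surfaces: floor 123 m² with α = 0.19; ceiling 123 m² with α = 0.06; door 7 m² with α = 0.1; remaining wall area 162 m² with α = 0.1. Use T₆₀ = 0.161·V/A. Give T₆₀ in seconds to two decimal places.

A = Σ Sᵢαᵢ = 123·0.19 + 123·0.06 + 7·0.1 + 162·0.1 = 47.65 m².
T₆₀ = 0.161·V/A = 0.161·442/47.65 = 1.493 s.

1.49 s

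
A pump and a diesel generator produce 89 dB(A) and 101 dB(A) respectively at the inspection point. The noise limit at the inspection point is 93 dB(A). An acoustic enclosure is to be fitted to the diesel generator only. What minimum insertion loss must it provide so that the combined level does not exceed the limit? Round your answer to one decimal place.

10.2 dB

Fixed contribution from the other source: Σ 10^(L/10) = 10^(89/10) = 7.943e+08 (89.00 dB(A)).
The limit corresponds to 10^(93/10) = 1.995e+09; subtracting the fixed part leaves 1.201e+09 for the diesel generator, i.e. 90.80 dB(A).
Required insertion loss = 101 − 90.80 = 10.20 dB.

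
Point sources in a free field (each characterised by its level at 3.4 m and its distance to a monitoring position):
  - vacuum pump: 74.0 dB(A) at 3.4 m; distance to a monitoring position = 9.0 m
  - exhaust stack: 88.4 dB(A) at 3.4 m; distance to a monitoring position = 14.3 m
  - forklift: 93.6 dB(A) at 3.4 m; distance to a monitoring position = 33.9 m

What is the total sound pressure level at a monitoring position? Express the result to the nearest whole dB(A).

First find each source's level at the receiver (point-source: −20·log₁₀(r/r_ref)), then combine on an intensity basis.
vacuum pump: 74.0 − 20·log₁₀(9.0/3.4) = 74.0 − 8.46 = 65.54 dB(A).
exhaust stack: 88.4 − 20·log₁₀(14.3/3.4) = 88.4 − 12.48 = 75.92 dB(A).
forklift: 93.6 − 20·log₁₀(33.9/3.4) = 93.6 − 19.97 = 73.63 dB(A).
Σ 10^(L/10) = 6.574e+07 → L_total = 10·log₁₀(6.574e+07) = 78.18 dB(A).

78 dB(A)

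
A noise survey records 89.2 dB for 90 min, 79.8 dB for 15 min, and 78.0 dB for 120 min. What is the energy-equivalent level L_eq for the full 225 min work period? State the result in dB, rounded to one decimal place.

L_eq = 10·log₁₀[(1/T)·Σ tᵢ·10^(Lᵢ/10)] with T = 225 min.
Σ tᵢ·10^(Lᵢ/10) = 90·10^(89.2/10) + 15·10^(79.8/10) + 120·10^(78.0/10) = 8.386e+10.
L_eq = 10·log₁₀(8.386e+10/225) = 85.71 dB.

85.7 dB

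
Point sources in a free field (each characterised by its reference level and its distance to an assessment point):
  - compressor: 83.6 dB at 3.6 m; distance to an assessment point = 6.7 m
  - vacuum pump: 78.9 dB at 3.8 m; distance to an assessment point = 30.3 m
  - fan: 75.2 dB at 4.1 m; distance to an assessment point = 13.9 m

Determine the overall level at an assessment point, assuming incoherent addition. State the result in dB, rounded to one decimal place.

Apply inverse-square spreading to bring every level to the receiver, then sum 10^(L/10).
compressor: 83.6 − 20·log₁₀(6.7/3.6) = 83.6 − 5.40 = 78.20 dB.
vacuum pump: 78.9 − 20·log₁₀(30.3/3.8) = 78.9 − 18.03 = 60.87 dB.
fan: 75.2 − 20·log₁₀(13.9/4.1) = 75.2 − 10.60 = 64.60 dB.
Σ 10^(L/10) = 7.024e+07 → L_total = 10·log₁₀(7.024e+07) = 78.47 dB.

78.5 dB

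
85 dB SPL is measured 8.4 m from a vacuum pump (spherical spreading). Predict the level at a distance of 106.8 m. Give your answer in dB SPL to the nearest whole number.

63 dB SPL

Spherical spreading from a point source gives a 20·log₁₀(r₂/r₁) drop.
L₂ = 85 − 20·log₁₀(106.8/8.4) = 85 − 22.086 = 62.91 dB SPL.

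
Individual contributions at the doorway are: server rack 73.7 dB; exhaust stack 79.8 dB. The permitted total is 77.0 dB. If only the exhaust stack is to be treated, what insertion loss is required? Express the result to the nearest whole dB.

6 dB

Fixed contribution from the other source: Σ 10^(L/10) = 10^(73.7/10) = 2.344e+07 (73.70 dB).
The limit corresponds to 10^(77.0/10) = 5.012e+07; subtracting the fixed part leaves 2.668e+07 for the exhaust stack, i.e. 74.26 dB.
So the exhaust stack must be reduced from 79.8 to 74.26 dB: IL = 5.54 dB.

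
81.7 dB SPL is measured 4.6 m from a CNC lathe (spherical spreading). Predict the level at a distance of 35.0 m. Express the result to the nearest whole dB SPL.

For a point source, L₂ = L₁ − 20·log₁₀(r₂/r₁).
L₂ = 81.7 − 20·log₁₀(35.0/4.6) = 81.7 − 17.626 = 64.07 dB SPL.

64 dB SPL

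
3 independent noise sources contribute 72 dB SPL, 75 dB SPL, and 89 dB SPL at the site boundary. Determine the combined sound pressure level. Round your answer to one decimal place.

89.3 dB SPL

For uncorrelated sources the intensities add, so convert each level to linear form, sum, and take 10·log₁₀ of the total.
Σ 10^(L/10) = 10^(72/10) + 10^(75/10) + 10^(89/10) = 8.418e+08.
L_total = 10·log₁₀(8.418e+08) = 89.25 dB SPL.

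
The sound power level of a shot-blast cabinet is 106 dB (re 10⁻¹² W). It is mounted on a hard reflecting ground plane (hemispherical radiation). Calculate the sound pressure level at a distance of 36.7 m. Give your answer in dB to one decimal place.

66.7 dB

L_p = L_w − 10·log₁₀(2π·r²) with r = 36.7 m.
2π·r² = 8463 m², 10·log₁₀ of that is 39.275 dB.
L_p = 106 − 39.275 = 66.72 dB.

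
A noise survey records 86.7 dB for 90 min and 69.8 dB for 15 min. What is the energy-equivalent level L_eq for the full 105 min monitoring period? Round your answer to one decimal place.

The energy average is taken in the linear domain: L_eq = 10·log₁₀[(Σ tᵢ·10^(Lᵢ/10))/T], T = 105 min.
Σ tᵢ·10^(Lᵢ/10) = 90·10^(86.7/10) + 15·10^(69.8/10) = 4.224e+10.
L_eq = 10·log₁₀(4.224e+10/105) = 86.05 dB.

86.0 dB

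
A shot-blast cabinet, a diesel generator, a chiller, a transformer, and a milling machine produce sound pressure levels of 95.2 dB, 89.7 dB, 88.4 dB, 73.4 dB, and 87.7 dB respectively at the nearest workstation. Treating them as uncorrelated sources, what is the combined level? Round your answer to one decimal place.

97.4 dB

Incoherent sources combine by intensity addition: L_total = 10·log₁₀(Σ 10^(L_i/10)).
Σ 10^(L/10) = 10^(95.2/10) + 10^(89.7/10) + 10^(88.4/10) + 10^(73.4/10) + 10^(87.7/10) = 5.547e+09.
L_total = 10·log₁₀(5.547e+09) = 97.44 dB.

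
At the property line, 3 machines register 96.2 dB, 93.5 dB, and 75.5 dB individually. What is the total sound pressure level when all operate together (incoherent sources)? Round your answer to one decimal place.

Incoherent sources combine by intensity addition: L_total = 10·log₁₀(Σ 10^(L_i/10)).
Σ 10^(L/10) = 10^(96.2/10) + 10^(93.5/10) + 10^(75.5/10) = 6.443e+09.
L_total = 10·log₁₀(6.443e+09) = 98.09 dB.

98.1 dB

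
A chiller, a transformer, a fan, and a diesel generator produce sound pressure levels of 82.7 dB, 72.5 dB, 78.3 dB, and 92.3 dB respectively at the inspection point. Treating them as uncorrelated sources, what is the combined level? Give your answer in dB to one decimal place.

For uncorrelated sources the intensities add, so convert each level to linear form, sum, and take 10·log₁₀ of the total.
Σ 10^(L/10) = 10^(82.7/10) + 10^(72.5/10) + 10^(78.3/10) + 10^(92.3/10) = 1.970e+09.
L_total = 10·log₁₀(1.970e+09) = 92.94 dB.

92.9 dB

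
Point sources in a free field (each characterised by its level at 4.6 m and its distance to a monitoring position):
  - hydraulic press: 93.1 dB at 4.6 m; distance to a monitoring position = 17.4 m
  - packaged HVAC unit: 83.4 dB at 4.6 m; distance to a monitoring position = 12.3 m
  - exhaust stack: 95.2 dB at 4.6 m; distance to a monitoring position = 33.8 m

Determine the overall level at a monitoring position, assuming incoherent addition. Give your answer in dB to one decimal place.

83.7 dB

Apply inverse-square spreading to bring every level to the receiver, then sum 10^(L/10).
hydraulic press: 93.1 − 20·log₁₀(17.4/4.6) = 93.1 − 11.56 = 81.54 dB.
packaged HVAC unit: 83.4 − 20·log₁₀(12.3/4.6) = 83.4 − 8.54 = 74.86 dB.
exhaust stack: 95.2 − 20·log₁₀(33.8/4.6) = 95.2 − 17.32 = 77.88 dB.
Σ 10^(L/10) = 2.346e+08 → L_total = 10·log₁₀(2.346e+08) = 83.70 dB.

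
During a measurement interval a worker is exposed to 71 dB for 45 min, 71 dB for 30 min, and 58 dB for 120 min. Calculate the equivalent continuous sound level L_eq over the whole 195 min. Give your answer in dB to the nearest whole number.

Weight each interval's intensity by its duration and average over T = 195 min:
Σ tᵢ·10^(Lᵢ/10) = 45·10^(71/10) + 30·10^(71/10) + 120·10^(58/10) = 1.020e+09.
L_eq = 10·log₁₀(1.020e+09/195) = 67.19 dB.

67 dB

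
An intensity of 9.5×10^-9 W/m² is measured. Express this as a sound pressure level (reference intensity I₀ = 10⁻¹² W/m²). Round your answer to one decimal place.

I/I₀ = 9.5×10^-9/10⁻¹² = 9.5×10^3, and L = 10·log₁₀(I/I₀).
L = 10·(0.9777 + 3) = 39.78 dB.

39.8 dB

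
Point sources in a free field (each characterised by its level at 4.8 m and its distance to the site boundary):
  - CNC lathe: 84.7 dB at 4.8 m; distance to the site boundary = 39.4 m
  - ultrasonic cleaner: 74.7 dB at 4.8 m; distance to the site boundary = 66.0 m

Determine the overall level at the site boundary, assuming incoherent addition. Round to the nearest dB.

67 dB

Propagate each source to the receiver with L = L_ref − 20·log₁₀(r/r_ref), then add intensities.
CNC lathe: 84.7 − 20·log₁₀(39.4/4.8) = 84.7 − 18.29 = 66.41 dB.
ultrasonic cleaner: 74.7 − 20·log₁₀(66.0/4.8) = 74.7 − 22.77 = 51.93 dB.
Σ 10^(L/10) = 4.536e+06 → L_total = 10·log₁₀(4.536e+06) = 66.57 dB.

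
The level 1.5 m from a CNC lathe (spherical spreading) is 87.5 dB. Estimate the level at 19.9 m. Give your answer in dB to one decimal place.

65.0 dB

Point-source attenuation: ΔL = 20·log₁₀(r₂/r₁) = 20·log₁₀(19.9/1.5) = 22.455 dB.
L₂ = 87.5 − 20·log₁₀(19.9/1.5) = 87.5 − 22.455 = 65.04 dB.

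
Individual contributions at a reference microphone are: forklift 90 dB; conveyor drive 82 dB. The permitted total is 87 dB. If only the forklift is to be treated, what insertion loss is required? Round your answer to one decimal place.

Fixed contribution from the other source: Σ 10^(L/10) = 10^(82/10) = 1.585e+08 (82.00 dB).
The limit corresponds to 10^(87/10) = 5.012e+08; subtracting the fixed part leaves 3.427e+08 for the forklift, i.e. 85.35 dB.
So the forklift must be reduced from 90 to 85.35 dB: IL = 4.65 dB.

4.7 dB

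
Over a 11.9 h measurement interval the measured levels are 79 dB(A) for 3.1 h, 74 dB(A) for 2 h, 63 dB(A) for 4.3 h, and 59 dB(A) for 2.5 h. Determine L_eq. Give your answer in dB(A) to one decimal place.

74.1 dB(A)

The energy average is taken in the linear domain: L_eq = 10·log₁₀[(Σ tᵢ·10^(Lᵢ/10))/T], T = 11.9 h.
Σ tᵢ·10^(Lᵢ/10) = 3.1·10^(79/10) + 2·10^(74/10) + 4.3·10^(63/10) + 2.5·10^(59/10) = 3.070e+08.
L_eq = 10·log₁₀(3.070e+08/11.9) = 74.12 dB(A).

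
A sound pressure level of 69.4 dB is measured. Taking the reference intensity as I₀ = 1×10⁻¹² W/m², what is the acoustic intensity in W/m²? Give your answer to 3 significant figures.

I = I₀·10^(L/10) = 10⁻¹² × 10^(69.4/10) = 10^(-5.060).

8.71e-06 W/m²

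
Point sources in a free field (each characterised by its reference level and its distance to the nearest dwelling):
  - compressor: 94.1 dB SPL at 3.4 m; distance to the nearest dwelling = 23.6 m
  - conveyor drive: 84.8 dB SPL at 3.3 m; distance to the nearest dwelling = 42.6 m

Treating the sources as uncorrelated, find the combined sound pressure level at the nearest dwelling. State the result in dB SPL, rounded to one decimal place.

Apply inverse-square spreading to bring every level to the receiver, then sum 10^(L/10).
compressor: 94.1 − 20·log₁₀(23.6/3.4) = 94.1 − 16.83 = 77.27 dB SPL.
conveyor drive: 84.8 − 20·log₁₀(42.6/3.3) = 84.8 − 22.22 = 62.58 dB SPL.
Σ 10^(L/10) = 5.516e+07 → L_total = 10·log₁₀(5.516e+07) = 77.42 dB SPL.

77.4 dB SPL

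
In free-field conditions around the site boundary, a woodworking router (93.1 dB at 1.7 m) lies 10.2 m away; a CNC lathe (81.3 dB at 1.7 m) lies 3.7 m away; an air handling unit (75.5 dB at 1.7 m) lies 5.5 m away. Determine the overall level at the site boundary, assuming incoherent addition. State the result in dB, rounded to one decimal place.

79.5 dB

First find each source's level at the receiver (point-source: −20·log₁₀(r/r_ref)), then combine on an intensity basis.
woodworking router: 93.1 − 20·log₁₀(10.2/1.7) = 93.1 − 15.56 = 77.54 dB.
CNC lathe: 81.3 − 20·log₁₀(3.7/1.7) = 81.3 − 6.76 = 74.54 dB.
air handling unit: 75.5 − 20·log₁₀(5.5/1.7) = 75.5 − 10.20 = 65.30 dB.
Σ 10^(L/10) = 8.858e+07 → L_total = 10·log₁₀(8.858e+07) = 79.47 dB.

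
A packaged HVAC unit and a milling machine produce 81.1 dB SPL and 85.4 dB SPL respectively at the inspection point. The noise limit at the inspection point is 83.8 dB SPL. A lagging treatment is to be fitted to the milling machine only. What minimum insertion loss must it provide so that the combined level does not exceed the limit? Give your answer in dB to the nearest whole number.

The untreated sources together contribute 10^(81.1/10) = 1.288e+08, i.e. 81.10 dB SPL.
To meet 83.8 dB SPL overall, the treated milling machine may contribute at most 10^(83.8/10) − 1.288e+08 = 1.111e+08, i.e. 80.46 dB SPL.
Required insertion loss = 85.4 − 80.46 = 4.94 dB.

5 dB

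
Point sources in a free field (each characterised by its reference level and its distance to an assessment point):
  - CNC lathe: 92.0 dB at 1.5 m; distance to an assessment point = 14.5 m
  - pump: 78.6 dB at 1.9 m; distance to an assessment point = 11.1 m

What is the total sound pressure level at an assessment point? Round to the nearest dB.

73 dB

First find each source's level at the receiver (point-source: −20·log₁₀(r/r_ref)), then combine on an intensity basis.
CNC lathe: 92.0 − 20·log₁₀(14.5/1.5) = 92.0 − 19.71 = 72.29 dB.
pump: 78.6 − 20·log₁₀(11.1/1.9) = 78.6 − 15.33 = 63.27 dB.
Σ 10^(L/10) = 1.908e+07 → L_total = 10·log₁₀(1.908e+07) = 72.81 dB.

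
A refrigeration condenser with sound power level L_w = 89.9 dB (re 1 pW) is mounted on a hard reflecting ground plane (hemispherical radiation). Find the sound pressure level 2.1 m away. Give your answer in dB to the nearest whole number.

75 dB

The power spreads over a hemisphere of area 2π·r², so L_p = L_w − 10·log₁₀(2π·r²).
2π·r² = 27.71 m², 10·log₁₀ of that is 14.426 dB.
L_p = 89.9 − 14.426 = 75.47 dB.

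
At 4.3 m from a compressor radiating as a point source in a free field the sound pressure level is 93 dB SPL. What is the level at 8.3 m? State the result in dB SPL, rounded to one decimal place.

87.3 dB SPL

Point-source attenuation: ΔL = 20·log₁₀(r₂/r₁) = 20·log₁₀(8.3/4.3) = 5.712 dB.
L₂ = 93 − 20·log₁₀(8.3/4.3) = 93 − 5.712 = 87.29 dB SPL.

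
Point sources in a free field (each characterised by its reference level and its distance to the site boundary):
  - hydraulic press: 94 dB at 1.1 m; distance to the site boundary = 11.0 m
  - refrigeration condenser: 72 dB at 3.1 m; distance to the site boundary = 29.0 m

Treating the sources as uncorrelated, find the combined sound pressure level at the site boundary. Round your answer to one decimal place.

Apply inverse-square spreading to bring every level to the receiver, then sum 10^(L/10).
hydraulic press: 94 − 20·log₁₀(11.0/1.1) = 94 − 20.00 = 74.00 dB.
refrigeration condenser: 72 − 20·log₁₀(29.0/3.1) = 72 − 19.42 = 52.58 dB.
Σ 10^(L/10) = 2.530e+07 → L_total = 10·log₁₀(2.530e+07) = 74.03 dB.

74.0 dB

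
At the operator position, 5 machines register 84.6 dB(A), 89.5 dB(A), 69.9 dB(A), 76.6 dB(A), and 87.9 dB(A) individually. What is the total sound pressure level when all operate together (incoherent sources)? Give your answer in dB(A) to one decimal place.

Incoherent sources combine by intensity addition: L_total = 10·log₁₀(Σ 10^(L_i/10)).
Σ 10^(L/10) = 10^(84.6/10) + 10^(89.5/10) + 10^(69.9/10) + 10^(76.6/10) + 10^(87.9/10) = 1.852e+09.
L_total = 10·log₁₀(1.852e+09) = 92.68 dB(A).

92.7 dB(A)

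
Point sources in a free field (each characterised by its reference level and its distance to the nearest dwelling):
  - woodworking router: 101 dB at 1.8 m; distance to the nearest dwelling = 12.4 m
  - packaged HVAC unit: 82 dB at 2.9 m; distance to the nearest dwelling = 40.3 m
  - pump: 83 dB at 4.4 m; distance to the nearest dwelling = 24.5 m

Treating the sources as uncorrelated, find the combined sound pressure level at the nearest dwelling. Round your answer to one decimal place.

Apply inverse-square spreading to bring every level to the receiver, then sum 10^(L/10).
woodworking router: 101 − 20·log₁₀(12.4/1.8) = 101 − 16.76 = 84.24 dB.
packaged HVAC unit: 82 − 20·log₁₀(40.3/2.9) = 82 − 22.86 = 59.14 dB.
pump: 83 − 20·log₁₀(24.5/4.4) = 83 − 14.91 = 68.09 dB.
Σ 10^(L/10) = 2.725e+08 → L_total = 10·log₁₀(2.725e+08) = 84.35 dB.

84.4 dB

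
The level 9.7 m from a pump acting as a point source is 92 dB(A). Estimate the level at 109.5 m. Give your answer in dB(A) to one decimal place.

Point-source attenuation: ΔL = 20·log₁₀(r₂/r₁) = 20·log₁₀(109.5/9.7) = 21.053 dB.
L₂ = 92 − 20·log₁₀(109.5/9.7) = 92 − 21.053 = 70.95 dB(A).

70.9 dB(A)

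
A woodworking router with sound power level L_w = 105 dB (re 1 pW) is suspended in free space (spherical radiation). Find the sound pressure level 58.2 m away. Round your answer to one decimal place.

58.7 dB

Free-field spherical radiation: L_p = L_w − 10·log₁₀(4π·r²), r = 58.2 m.
4π·r² = 4.257e+04 m², 10·log₁₀ of that is 46.291 dB.
L_p = 105 − 46.291 = 58.71 dB.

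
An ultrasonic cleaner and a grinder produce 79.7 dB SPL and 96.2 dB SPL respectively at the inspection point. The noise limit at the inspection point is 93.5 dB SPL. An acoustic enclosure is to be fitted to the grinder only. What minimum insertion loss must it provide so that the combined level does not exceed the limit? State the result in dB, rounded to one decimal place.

2.9 dB

Everything except the grinder sums to 10^(79.7/10) = 9.333e+07 in linear terms, 79.70 dB SPL.
The limit corresponds to 10^(93.5/10) = 2.239e+09; subtracting the fixed part leaves 2.145e+09 for the grinder, i.e. 93.32 dB SPL.
So the grinder must be reduced from 96.2 to 93.32 dB SPL: IL = 2.88 dB.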